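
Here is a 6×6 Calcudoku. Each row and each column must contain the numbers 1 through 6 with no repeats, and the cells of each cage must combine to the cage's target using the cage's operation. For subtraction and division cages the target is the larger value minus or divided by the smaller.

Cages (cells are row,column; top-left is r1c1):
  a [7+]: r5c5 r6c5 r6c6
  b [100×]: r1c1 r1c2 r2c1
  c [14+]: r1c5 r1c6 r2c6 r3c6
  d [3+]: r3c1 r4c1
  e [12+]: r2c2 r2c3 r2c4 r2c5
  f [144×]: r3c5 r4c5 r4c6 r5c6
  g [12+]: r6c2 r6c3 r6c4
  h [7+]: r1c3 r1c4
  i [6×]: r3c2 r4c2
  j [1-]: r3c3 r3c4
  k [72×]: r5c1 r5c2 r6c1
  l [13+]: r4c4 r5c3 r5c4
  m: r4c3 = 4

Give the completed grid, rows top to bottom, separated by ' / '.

Cage b needs product 100, leaving r1c1 = 4.
The 3 cells of cage b must have product 100; hence r1c2 = 5.
Cage b needs product 100, so r2c1 = 5.
M is a freebie; hence r4c3 = 4.
Row 2 needs a 4, and only r2c6 is open for it.
Row 4 needs a 5, and only r4c4 is open for it.
Row 5 needs a 1, and only r5c5 is open for it.
The only place for 4 in row 5 is r5c2.
In row 5, 5 can only go at r5c3, so r5c3 = 5.
Cage l needs sum 13, leaving r5c4 = 3.
Cage g has sum 12, which forces r6c4 = 4.
Row 6 already has 4, which forces r6c5 = 5.
3 is placed in row 5; hence r5c1 = 6.
6 is placed in row 5; hence r5c6 = 2.
The 3 cells of cage k must have product 72, so r6c1 = 3.
Cage a has sum 7, so r6c6 = 1.
Cage c has sum 14, so r1c5 = 2.
Cage c has sum 14; hence r1c6 = 3.
Cage c has sum 14, which forces r3c6 = 5.
Column 6 already has 3, so r4c6 = 6.
Cage f needs product 144, leaving r3c5 = 4.
Row 4 already has 6, so r4c5 = 3.
Column 5 now contains 3, leaving r2c5 = 6.
In row 3, 6 can only go at r3c2, so r3c2 = 6.
Cage i needs two cells with product 6, leaving r4c2 = 1.
6 is placed in column 2, leaving r6c2 = 2.
Cage g needs sum 12, leaving r6c3 = 6.
Column 3 now contains 6, so r1c3 = 1.
Cage h's pair has sum 7, leaving r1c4 = 6.
Column 2 now contains 2, which forces r2c2 = 3.
Column 3 now contains 1, which forces r2c3 = 2.
2 is placed in row 2, leaving r2c4 = 1.
Cage d needs two cells with sum 3, leaving r3c1 = 1.
2 is placed in column 3; hence r3c3 = 3.
Column 4 already has 1; hence r3c4 = 2.
1 is placed in row 4, which forces r4c1 = 2.

4 5 1 6 2 3 / 5 3 2 1 6 4 / 1 6 3 2 4 5 / 2 1 4 5 3 6 / 6 4 5 3 1 2 / 3 2 6 4 5 1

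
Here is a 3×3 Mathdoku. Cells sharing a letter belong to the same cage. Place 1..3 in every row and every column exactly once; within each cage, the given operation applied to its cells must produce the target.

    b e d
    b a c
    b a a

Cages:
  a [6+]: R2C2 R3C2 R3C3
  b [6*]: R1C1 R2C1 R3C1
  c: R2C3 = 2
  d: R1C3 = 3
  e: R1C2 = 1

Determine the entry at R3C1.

3

E is a freebie, so R1C2 = 1.
Cage d is a single given cell, so R1C3 = 3.
Cage c is given; hence R2C3 = 2.
2 is placed in column 3, leaving R3C3 = 1.
Row 1 now contains 3, so R1C1 = 2.
The 3 cells of cage b must have product 6, so R2C1 = 1.
2 is placed in row 2, which forces R2C2 = 3.
Cage b has product 6, leaving R3C1 = 3.
Cage a needs sum 6; hence R3C2 = 2.
Completed grid: 2 1 3 / 1 3 2 / 3 2 1.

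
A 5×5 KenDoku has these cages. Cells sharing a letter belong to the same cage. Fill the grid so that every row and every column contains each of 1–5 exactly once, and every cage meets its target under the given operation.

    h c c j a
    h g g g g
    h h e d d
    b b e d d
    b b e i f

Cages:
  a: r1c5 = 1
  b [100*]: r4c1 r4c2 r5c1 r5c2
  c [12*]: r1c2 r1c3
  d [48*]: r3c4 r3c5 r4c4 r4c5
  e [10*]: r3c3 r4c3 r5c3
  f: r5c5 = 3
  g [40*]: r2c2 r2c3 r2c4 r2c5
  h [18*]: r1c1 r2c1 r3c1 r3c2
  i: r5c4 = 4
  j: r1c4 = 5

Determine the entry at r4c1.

4

Cage j is given, which forces r1c4 = 5.
Cage a is a single given cell, which forces r1c5 = 1.
Cage h has product 18, so r3c2 = 3.
I is a freebie, which forces r5c4 = 4.
Cage f is given, which forces r5c5 = 3.
Column 2 already has 3; hence r1c2 = 4.
The two cells of cage c must have product 12, so r1c3 = 3.
Cage d has product 48, so r3c4 = 2.
Cage d has product 48, leaving r3c5 = 4.
The 4 cells of cage d must have product 48, which forces r4c4 = 3.
Cage d has product 48, leaving r4c5 = 2.
Row 1 now contains 3, leaving r1c1 = 2.
Cage h has product 18; hence r2c1 = 3.
Cage g needs product 40, which forces r2c2 = 2.
The 4 cells of cage g must have product 40, leaving r2c3 = 4.
2 is placed in column 4, leaving r2c4 = 1.
Column 5 now contains 2; hence r2c5 = 5.
Row 3 already has 2; hence r3c1 = 1.
1 is placed in row 3, so r3c3 = 5.
Cage b has product 100, so r4c1 = 4.
Row 4 now contains 2; hence r4c2 = 5.
Column 3 already has 5, leaving r4c3 = 1.
The 4 cells of cage b must have product 100, so r5c1 = 5.
Cage b needs product 100, so r5c2 = 1.
The 3 cells of cage e must have product 10, leaving r5c3 = 2.
The full grid is 2 4 3 5 1 / 3 2 4 1 5 / 1 3 5 2 4 / 4 5 1 3 2 / 5 1 2 4 3.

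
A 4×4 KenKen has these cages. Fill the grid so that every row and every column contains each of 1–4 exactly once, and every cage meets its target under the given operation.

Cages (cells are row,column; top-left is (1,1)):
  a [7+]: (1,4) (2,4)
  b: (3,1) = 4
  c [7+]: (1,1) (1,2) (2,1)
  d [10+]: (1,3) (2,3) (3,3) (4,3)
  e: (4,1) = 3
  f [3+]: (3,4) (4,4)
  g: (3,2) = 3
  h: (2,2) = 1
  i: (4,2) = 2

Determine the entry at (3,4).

Cage h is given; hence (2,2) = 1.
Cage b is a single given cell, which forces (3,1) = 4.
Cage g is a single given cell, leaving (3,2) = 3.
Cage e is a single given cell, which forces (4,1) = 3.
I is a freebie, which forces (4,2) = 2.
Row 4 now contains 2; hence (4,4) = 1.
Cage c needs sum 7, leaving (1,1) = 1.
Column 2 already has 2, which forces (1,2) = 4.
Row 1 already has 4, which forces (1,4) = 3.
3 is placed in column 1, so (2,1) = 2.
Row 2 now contains 2, leaving (2,3) = 3.
Column 4 already has 3, so (2,4) = 4.
Column 4 already has 1, so (3,4) = 2.
Row 4 now contains 1, so (4,3) = 4.
3 is placed in row 1, leaving (1,3) = 2.
2 is placed in row 3, so (3,3) = 1.
Completed grid: 1 4 2 3 / 2 1 3 4 / 4 3 1 2 / 3 2 4 1.

2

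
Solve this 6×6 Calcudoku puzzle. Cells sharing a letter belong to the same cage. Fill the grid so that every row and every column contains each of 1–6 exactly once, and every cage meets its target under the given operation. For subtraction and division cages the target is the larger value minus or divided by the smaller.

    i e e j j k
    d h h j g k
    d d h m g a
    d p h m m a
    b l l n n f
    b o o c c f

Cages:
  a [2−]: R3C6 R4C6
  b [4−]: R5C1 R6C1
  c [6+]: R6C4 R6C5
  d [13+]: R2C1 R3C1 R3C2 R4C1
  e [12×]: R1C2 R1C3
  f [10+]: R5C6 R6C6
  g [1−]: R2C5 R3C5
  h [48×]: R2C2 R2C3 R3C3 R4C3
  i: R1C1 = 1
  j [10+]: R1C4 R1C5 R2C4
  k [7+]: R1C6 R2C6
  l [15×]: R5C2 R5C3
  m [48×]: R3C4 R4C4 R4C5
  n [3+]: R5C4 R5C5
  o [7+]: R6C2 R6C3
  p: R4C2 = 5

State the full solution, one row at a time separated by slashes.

Cage i is a single given cell, which forces R1C1 = 1.
Cage p is given, which forces R4C2 = 5.
5 is placed in column 2, which forces R5C2 = 3.
3 is placed in row 5; hence R5C3 = 5.
Row 5 needs a 4, and only R5C6 is open for it.
4 is placed in column 6, so R6C6 = 6.
Cage b needs two cells with difference 4, leaving R5C1 = 6.
Row 6 already has 6, which forces R6C1 = 2.
The two cells of cage o must have sum 7, leaving R6C2 = 4.
Cage o's pair has sum 7, so R6C3 = 3.
The 4 cells of cage d must have sum 13, leaving R3C2 = 1.
In column 6, 1 can only go at R4C6, so R4C6 = 1.
Cage h has product 48, which forces R2C3 = 1.
Cage a needs two cells with difference 2, which forces R3C6 = 3.
{2, 6} are confined to R1C2 and R1C3 in row 1, so R1C6 = 5.
The two cells of cage k must have sum 7; hence R2C6 = 2.
The 3 cells of cage j must have sum 10; hence R1C4 = 4.
Row 1 now contains 5, leaving R1C5 = 3.
Row 2 already has 2, so R2C2 = 6.
Row 2 already has 2, so R2C4 = 3.
6 is placed in column 2; hence R1C2 = 2.
Cage e needs two cells with product 12; hence R1C3 = 6.
The 4 cells of cage d must have sum 13, which forces R4C1 = 3.
Cage m has product 48, so R4C5 = 4.
Column 5 already has 4; hence R2C5 = 5.
The 4 cells of cage h must have product 48, leaving R3C3 = 4.
The two cells of cage g must have difference 1, leaving R3C5 = 6.
4 is placed in row 4, which forces R4C3 = 2.
2 is placed in row 4, leaving R4C4 = 6.
5 is placed in column 5, leaving R6C5 = 1.
Row 2 now contains 5, so R2C1 = 4.
4 is placed in row 3, which forces R3C1 = 5.
Row 3 already has 6, so R3C4 = 2.
The two cells of cage n must have sum 3, so R5C4 = 1.
1 is placed in column 5; hence R5C5 = 2.
Row 6 already has 1, which forces R6C4 = 5.

1 2 6 4 3 5 / 4 6 1 3 5 2 / 5 1 4 2 6 3 / 3 5 2 6 4 1 / 6 3 5 1 2 4 / 2 4 3 5 1 6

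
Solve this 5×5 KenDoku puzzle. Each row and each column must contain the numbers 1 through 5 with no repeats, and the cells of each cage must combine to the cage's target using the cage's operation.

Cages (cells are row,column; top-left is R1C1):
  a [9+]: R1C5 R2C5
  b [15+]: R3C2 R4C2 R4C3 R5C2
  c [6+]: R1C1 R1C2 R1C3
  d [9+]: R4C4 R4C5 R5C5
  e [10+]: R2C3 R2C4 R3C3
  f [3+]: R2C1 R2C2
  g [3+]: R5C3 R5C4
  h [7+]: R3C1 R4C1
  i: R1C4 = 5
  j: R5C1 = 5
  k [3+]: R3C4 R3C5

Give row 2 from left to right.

I is a freebie, leaving R1C4 = 5.
Row 1 now contains 5; hence R1C5 = 4.
4 is placed in column 5, leaving R2C5 = 5.
Cage j is given, so R5C1 = 5.
Cage d has sum 9, so R4C4 = 4.
The two cells of cage h must have sum 7, leaving R3C1 = 4.
Row 4 now contains 4; hence R4C1 = 3.
Row 4 already has 3, which forces R4C3 = 5.
Row 4 already has 3, so R4C5 = 2.
2 is placed in column 5, which forces R5C5 = 3.
Cage e needs sum 10, leaving R2C3 = 4.
Cage e needs sum 10, leaving R2C4 = 3.
Cage b has sum 15, so R3C2 = 5.
5 is placed in column 3, so R3C3 = 3.
Cage k needs two cells with sum 3, so R3C4 = 2.
2 is placed in column 5; hence R3C5 = 1.
Row 4 now contains 2, so R4C2 = 1.
Cage b has sum 15, leaving R5C2 = 4.
Column 4 already has 2, so R5C4 = 1.
The 3 cells of cage c must have sum 6, leaving R1C2 = 3.
The two cells of cage f must have sum 3, so R2C1 = 1.
Column 2 already has 1, leaving R2C2 = 2.
1 is placed in row 5; hence R5C3 = 2.
Column 1 now contains 1; hence R1C1 = 2.
Column 3 now contains 2, so R1C3 = 1.
The full grid is 2 3 1 5 4 / 1 2 4 3 5 / 4 5 3 2 1 / 3 1 5 4 2 / 5 4 2 1 3.

1 2 4 3 5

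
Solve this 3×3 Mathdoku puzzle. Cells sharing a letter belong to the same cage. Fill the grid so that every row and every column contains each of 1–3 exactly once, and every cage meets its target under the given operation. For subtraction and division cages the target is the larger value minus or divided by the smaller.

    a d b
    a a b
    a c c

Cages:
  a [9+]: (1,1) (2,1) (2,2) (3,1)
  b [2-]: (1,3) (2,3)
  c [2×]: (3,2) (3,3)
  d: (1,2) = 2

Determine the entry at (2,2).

Cage d is given; hence (1,2) = 2.
Cage a needs sum 9, leaving (2,2) = 3.
Row 2 already has 3, so (2,3) = 1.
2 is placed in column 2; hence (3,2) = 1.
Column 3 now contains 1, which forces (3,3) = 2.
The 4 cells of cage a must have sum 9; hence (1,1) = 1.
Column 3 now contains 1, which forces (1,3) = 3.
1 is placed in row 2, which forces (2,1) = 2.
Row 3 now contains 2, leaving (3,1) = 3.
Completed grid: 1 2 3 / 2 3 1 / 3 1 2.

3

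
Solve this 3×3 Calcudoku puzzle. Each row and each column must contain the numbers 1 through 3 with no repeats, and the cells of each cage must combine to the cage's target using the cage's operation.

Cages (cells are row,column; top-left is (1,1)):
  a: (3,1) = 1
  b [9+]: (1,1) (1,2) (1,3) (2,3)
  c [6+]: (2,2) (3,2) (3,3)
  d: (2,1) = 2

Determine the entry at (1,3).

1

Cage d is a single given cell, leaving (2,1) = 2.
Cage b needs sum 9, leaving (2,3) = 3.
Cage a is a single given cell; hence (3,1) = 1.
1 is placed in row 3, leaving (3,3) = 2.
Column 1 now contains 1, leaving (1,1) = 3.
Cage b needs sum 9, leaving (1,2) = 2.
Column 3 already has 2, so (1,3) = 1.
Row 2 now contains 3; hence (2,2) = 1.
2 is placed in row 3, which forces (3,2) = 3.
Filled in: 3 2 1 / 2 1 3 / 1 3 2.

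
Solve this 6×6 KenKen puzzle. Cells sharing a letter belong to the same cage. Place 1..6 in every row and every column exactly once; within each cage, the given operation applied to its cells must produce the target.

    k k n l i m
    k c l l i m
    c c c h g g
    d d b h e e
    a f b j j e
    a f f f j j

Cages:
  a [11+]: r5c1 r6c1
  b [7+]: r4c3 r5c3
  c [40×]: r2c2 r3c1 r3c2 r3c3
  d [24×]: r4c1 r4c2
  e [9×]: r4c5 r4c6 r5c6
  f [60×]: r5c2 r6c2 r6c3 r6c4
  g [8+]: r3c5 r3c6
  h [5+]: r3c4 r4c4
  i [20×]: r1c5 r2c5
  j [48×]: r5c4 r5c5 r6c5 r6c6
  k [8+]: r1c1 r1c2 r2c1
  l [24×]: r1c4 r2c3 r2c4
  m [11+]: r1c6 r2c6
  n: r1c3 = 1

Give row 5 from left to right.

5 4 2 6 1 3

Cage n is a single given cell; hence r1c3 = 1.
The 3 cells of cage e must have product 9; hence r4c5 = 3.
Cage e needs product 9; hence r4c6 = 1.
Cage e has product 9, leaving r5c6 = 3.
The only place for 3 in row 3 is r3c4.
Cage h's pair has sum 5, leaving r4c4 = 2.
Cage l needs product 24, leaving r2c4 = 1.
Row 4 already has 2, so r4c3 = 5.
Cage b needs two cells with sum 7, so r5c3 = 2.
Column 3 now contains 2, which forces r3c3 = 4.
Cage l has product 24; hence r1c4 = 4.
Row 1 already has 4, so r1c5 = 5.
5 is placed in row 1, which forces r1c6 = 6.
Column 3 now contains 4, which forces r2c3 = 6.
5 is placed in column 5, leaving r2c5 = 4.
6 is placed in column 6; hence r2c6 = 5.
6 is placed in column 6, so r3c6 = 2.
Column 4 already has 4, so r5c4 = 6.
Row 5 now contains 6, leaving r5c5 = 1.
Column 3 already has 6; hence r6c3 = 3.
Column 4 already has 4, so r6c4 = 5.
2 is placed in column 6; hence r6c6 = 4.
Row 1 already has 4, so r1c1 = 2.
The 3 cells of cage k must have sum 8; hence r1c2 = 3.
Cage k has sum 8; hence r2c1 = 3.
5 is placed in row 2, which forces r2c2 = 2.
2 is placed in row 3, which forces r3c5 = 6.
Row 5 now contains 6; hence r5c1 = 5.
The 4 cells of cage f must have product 60, so r5c2 = 4.
5 is placed in row 6, so r6c1 = 6.
Cage f has product 60; hence r6c2 = 1.
Cage j has product 48; hence r6c5 = 2.
Column 1 already has 5, leaving r3c1 = 1.
Column 2 now contains 1, leaving r3c2 = 5.
Column 1 now contains 6, which forces r4c1 = 4.
Column 2 already has 4, which forces r4c2 = 6.
Filled in: 2 3 1 4 5 6 / 3 2 6 1 4 5 / 1 5 4 3 6 2 / 4 6 5 2 3 1 / 5 4 2 6 1 3 / 6 1 3 5 2 4.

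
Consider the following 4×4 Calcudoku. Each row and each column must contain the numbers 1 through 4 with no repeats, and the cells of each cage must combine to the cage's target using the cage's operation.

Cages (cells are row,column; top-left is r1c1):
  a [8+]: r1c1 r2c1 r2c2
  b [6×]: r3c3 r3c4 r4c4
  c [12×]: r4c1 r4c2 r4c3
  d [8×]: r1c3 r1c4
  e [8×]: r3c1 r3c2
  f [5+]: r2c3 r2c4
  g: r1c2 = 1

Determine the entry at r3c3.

1

Cage g is a single given cell, which forces r1c2 = 1.
The only place for 3 in row 1 is r1c1.
Row 4 needs a 2, and only r4c4 is open for it.
Cage d needs two cells with product 8, leaving r1c3 = 2.
Column 4 now contains 2, leaving r1c4 = 4.
The two cells of cage f must have sum 5, so r2c3 = 4.
The two cells of cage f must have sum 5; hence r2c4 = 1.
Column 4 now contains 1, leaving r3c4 = 3.
1 is placed in row 2, leaving r2c1 = 2.
Row 2 now contains 4, leaving r2c2 = 3.
Column 1 already has 2; hence r3c1 = 4.
4 is placed in row 3; hence r3c2 = 2.
Row 3 now contains 3, so r3c3 = 1.
Column 1 already has 4, which forces r4c1 = 1.
3 is placed in column 2, so r4c2 = 4.
1 is placed in column 3, so r4c3 = 3.
The full grid is 3 1 2 4 / 2 3 4 1 / 4 2 1 3 / 1 4 3 2.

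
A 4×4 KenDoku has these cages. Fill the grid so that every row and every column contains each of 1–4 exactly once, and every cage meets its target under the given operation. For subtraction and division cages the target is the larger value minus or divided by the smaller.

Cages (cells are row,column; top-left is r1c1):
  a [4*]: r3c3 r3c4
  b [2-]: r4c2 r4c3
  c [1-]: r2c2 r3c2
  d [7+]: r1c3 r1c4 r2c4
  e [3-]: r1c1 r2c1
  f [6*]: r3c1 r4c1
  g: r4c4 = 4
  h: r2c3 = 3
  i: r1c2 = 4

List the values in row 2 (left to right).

Cage i is a single given cell, which forces r1c2 = 4.
Cage h is given, so r2c3 = 3.
G is a freebie, leaving r4c4 = 4.
Row 1 already has 4; hence r1c1 = 1.
Cage d needs sum 7; hence r1c3 = 2.
The 3 cells of cage d must have sum 7, so r1c4 = 3.
Cage e's pair has difference 3, which forces r2c1 = 4.
Cage d has sum 7, leaving r2c4 = 2.
Cage a needs two cells with product 4, so r3c3 = 4.
4 is placed in column 4, which forces r3c4 = 1.
The two cells of cage b must have difference 2, leaving r4c2 = 3.
The two cells of cage b must have difference 2; hence r4c3 = 1.
2 is placed in row 2, leaving r2c2 = 1.
Cage f's pair has product 6, so r3c1 = 3.
3 is placed in column 2, leaving r3c2 = 2.
Row 4 now contains 3; hence r4c1 = 2.
Filled in: 1 4 2 3 / 4 1 3 2 / 3 2 4 1 / 2 3 1 4.

4 1 3 2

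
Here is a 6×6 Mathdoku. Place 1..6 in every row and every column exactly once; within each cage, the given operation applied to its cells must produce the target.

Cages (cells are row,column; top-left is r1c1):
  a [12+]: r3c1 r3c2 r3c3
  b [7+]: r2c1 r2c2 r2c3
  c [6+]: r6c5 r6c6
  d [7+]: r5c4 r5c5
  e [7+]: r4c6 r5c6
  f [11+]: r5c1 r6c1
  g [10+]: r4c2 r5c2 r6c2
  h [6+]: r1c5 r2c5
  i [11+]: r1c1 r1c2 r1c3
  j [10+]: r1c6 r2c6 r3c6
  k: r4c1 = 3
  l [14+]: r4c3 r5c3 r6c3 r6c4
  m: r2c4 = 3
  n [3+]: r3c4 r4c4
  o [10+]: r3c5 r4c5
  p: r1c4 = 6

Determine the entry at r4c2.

6

Cage p is given; hence r1c4 = 6.
M is a freebie, so r2c4 = 3.
K is a freebie; hence r4c1 = 3.
Row 1 needs a 3, and only r1c6 is open for it.
Row 1 needs a 1, and only r1c5 is open for it.
Cage h's pair has sum 6, so r2c5 = 5.
Row 2 needs a 6, and only r2c6 is open for it.
The 3 cells of cage j must have sum 10; hence r3c6 = 1.
Row 3 already has 1, leaving r3c4 = 2.
Cage n needs two cells with sum 3, so r4c4 = 1.
Row 3 needs a 6, and only r3c5 is open for it.
Column 5 already has 6, so r4c5 = 4.
Column 5 now contains 4, leaving r6c5 = 2.
2 is placed in row 6, so r6c6 = 4.
The two cells of cage d must have sum 7, leaving r5c4 = 4.
Column 5 now contains 2, which forces r5c5 = 3.
Row 6 now contains 4, so r6c4 = 5.
The two cells of cage f must have sum 11, so r5c1 = 5.
5 is placed in row 5, so r5c6 = 2.
Row 6 now contains 5, leaving r6c1 = 6.
Cage g needs sum 10, so r6c2 = 3.
Row 6 now contains 3, so r6c3 = 1.
Column 1 now contains 5, leaving r3c1 = 4.
Cage a has sum 12; hence r3c2 = 5.
Cage a has sum 12, leaving r3c3 = 3.
Cage g needs sum 10; hence r4c2 = 6.
Cage l needs sum 14, which forces r4c3 = 2.
2 is placed in column 6, so r4c6 = 5.
Row 5 now contains 2; hence r5c2 = 1.
1 is placed in column 3; hence r5c3 = 6.
Column 1 already has 4, leaving r1c1 = 2.
The 3 cells of cage i must have sum 11, leaving r1c2 = 4.
The 3 cells of cage i must have sum 11, so r1c3 = 5.
Cage b needs sum 7; hence r2c1 = 1.
Cage b has sum 7, which forces r2c2 = 2.
Column 3 now contains 2; hence r2c3 = 4.
Completed grid: 2 4 5 6 1 3 / 1 2 4 3 5 6 / 4 5 3 2 6 1 / 3 6 2 1 4 5 / 5 1 6 4 3 2 / 6 3 1 5 2 4.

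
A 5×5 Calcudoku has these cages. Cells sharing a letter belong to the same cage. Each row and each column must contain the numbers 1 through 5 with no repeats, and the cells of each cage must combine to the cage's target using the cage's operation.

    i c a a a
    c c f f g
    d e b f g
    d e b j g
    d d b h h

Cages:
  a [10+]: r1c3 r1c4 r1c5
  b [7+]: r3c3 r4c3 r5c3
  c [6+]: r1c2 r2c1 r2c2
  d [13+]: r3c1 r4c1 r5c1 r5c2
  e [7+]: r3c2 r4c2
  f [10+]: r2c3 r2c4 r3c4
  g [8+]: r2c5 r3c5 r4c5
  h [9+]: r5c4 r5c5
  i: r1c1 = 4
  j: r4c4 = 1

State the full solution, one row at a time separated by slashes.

Cage i is given, leaving r1c1 = 4.
Cage j is a single given cell, leaving r4c4 = 1.
Row 1 needs a 1, and only r1c2 is open for it.
The 4 cells of cage d must have sum 13, so r5c1 = 2.
The pair r5c4/r5c5 in row 5 holds {4, 5}, which forces r5c2 = 3.
Row 5 already has 2, leaving r5c3 = 1.
The only place for 1 in row 3 is r3c5.
Row 2 needs a 1, and only r2c1 is open for it.
The 3 cells of cage c must have sum 6, which forces r2c2 = 4.
The only place for 4 in row 3 is r3c3.
Column 3 now contains 4; hence r4c3 = 2.
Cage e needs two cells with sum 7, which forces r3c2 = 2.
Row 4 already has 2, which forces r4c2 = 5.
Row 4 now contains 5, leaving r4c5 = 4.
Column 5 already has 4, so r5c5 = 5.
Cage f has sum 10; hence r2c4 = 2.
Cage g has sum 8; hence r2c5 = 3.
The 4 cells of cage d must have sum 13, leaving r3c1 = 5.
Row 3 now contains 5, so r3c4 = 3.
Row 4 now contains 5, leaving r4c1 = 3.
5 is placed in row 5, leaving r5c4 = 4.
Cage a has sum 10; hence r1c3 = 3.
3 is placed in column 4, which forces r1c4 = 5.
Column 5 now contains 3, which forces r1c5 = 2.
3 is placed in row 2, which forces r2c3 = 5.

4 1 3 5 2 / 1 4 5 2 3 / 5 2 4 3 1 / 3 5 2 1 4 / 2 3 1 4 5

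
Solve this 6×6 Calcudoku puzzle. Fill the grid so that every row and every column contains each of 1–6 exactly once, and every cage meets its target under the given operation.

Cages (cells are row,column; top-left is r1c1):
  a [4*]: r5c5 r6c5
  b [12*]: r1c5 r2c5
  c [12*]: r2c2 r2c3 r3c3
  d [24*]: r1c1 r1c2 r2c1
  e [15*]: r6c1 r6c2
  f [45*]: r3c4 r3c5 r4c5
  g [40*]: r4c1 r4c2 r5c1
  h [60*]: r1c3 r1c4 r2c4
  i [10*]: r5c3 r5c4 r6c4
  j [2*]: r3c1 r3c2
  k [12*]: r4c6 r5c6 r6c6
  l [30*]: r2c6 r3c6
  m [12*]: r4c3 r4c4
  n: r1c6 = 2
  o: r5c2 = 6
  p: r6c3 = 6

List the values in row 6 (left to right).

Cage n is a single given cell; hence r1c6 = 2.
Cage f needs product 45, so r3c4 = 3.
Cage f needs product 45, leaving r3c5 = 5.
Row 3 already has 5; hence r3c6 = 6.
Cage f has product 45, leaving r4c5 = 3.
O is a freebie, which forces r5c2 = 6.
P is a freebie, so r6c3 = 6.
The two cells of cage b must have product 12, so r1c5 = 6.
Cage b needs two cells with product 12, which forces r2c5 = 2.
Column 6 now contains 6, which forces r2c6 = 5.
Cage m needs two cells with product 12, which forces r4c3 = 2.
Cage m needs two cells with product 12, so r4c4 = 6.
The 3 cells of cage h must have product 60; hence r1c3 = 3.
Cage h needs product 60, leaving r1c4 = 5.
The 3 cells of cage d must have product 24; hence r2c1 = 6.
Row 2 now contains 5, leaving r2c4 = 4.
Cage g has product 40; hence r5c1 = 2.
2 is placed in row 5, so r5c4 = 1.
Row 5 now contains 1; hence r5c5 = 4.
Row 5 already has 4, leaving r5c6 = 3.
Column 4 already has 1, so r6c4 = 2.
Column 5 already has 4, so r6c5 = 1.
1 is placed in row 6, leaving r6c6 = 4.
Cage c has product 12, which forces r2c2 = 3.
Row 2 now contains 4, leaving r2c3 = 1.
Column 1 already has 2, so r3c1 = 1.
Cage j needs two cells with product 2, which forces r3c2 = 2.
Cage c has product 12, which forces r3c3 = 4.
4 is placed in column 6, which forces r4c6 = 1.
Row 5 now contains 1, so r5c3 = 5.
Column 2 already has 3; hence r6c2 = 5.
Column 1 now contains 1, leaving r1c1 = 4.
The 3 cells of cage d must have product 24, which forces r1c2 = 1.
Cage g needs product 40, leaving r4c1 = 5.
5 is placed in column 2; hence r4c2 = 4.
Row 6 now contains 5, so r6c1 = 3.
The full grid is 4 1 3 5 6 2 / 6 3 1 4 2 5 / 1 2 4 3 5 6 / 5 4 2 6 3 1 / 2 6 5 1 4 3 / 3 5 6 2 1 4.

3 5 6 2 1 4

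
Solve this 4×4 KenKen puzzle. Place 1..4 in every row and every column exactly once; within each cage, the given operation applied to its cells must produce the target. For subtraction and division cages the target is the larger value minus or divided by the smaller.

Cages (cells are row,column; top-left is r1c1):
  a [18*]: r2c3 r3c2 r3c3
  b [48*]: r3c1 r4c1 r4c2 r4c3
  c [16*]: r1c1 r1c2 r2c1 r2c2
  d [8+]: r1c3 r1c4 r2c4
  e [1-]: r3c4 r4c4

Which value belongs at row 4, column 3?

The 3 cells of cage a must have product 18; hence r2c3 = 3.
Cage a has product 18, so r3c2 = 3.
The 3 cells of cage a must have product 18; hence r3c3 = 2.
Cage d has sum 8, which forces r1c4 = 3.
Row 3 already has 2, leaving r3c1 = 4.
Row 3 already has 4; hence r3c4 = 1.
Cage b needs product 48, which forces r4c1 = 3.
Column 4 now contains 3, which forces r4c4 = 2.
The 3 cells of cage d must have sum 8, which forces r1c3 = 1.
1 is placed in column 4, which forces r2c4 = 4.
Column 3 already has 1, leaving r4c3 = 4.
Row 1 already has 1, leaving r1c1 = 2.
The 4 cells of cage c must have product 16; hence r1c2 = 4.
The 4 cells of cage c must have product 16, leaving r2c1 = 1.
Row 2 now contains 4, so r2c2 = 2.
4 is placed in row 4, which forces r4c2 = 1.
Completed grid: 2 4 1 3 / 1 2 3 4 / 4 3 2 1 / 3 1 4 2.

4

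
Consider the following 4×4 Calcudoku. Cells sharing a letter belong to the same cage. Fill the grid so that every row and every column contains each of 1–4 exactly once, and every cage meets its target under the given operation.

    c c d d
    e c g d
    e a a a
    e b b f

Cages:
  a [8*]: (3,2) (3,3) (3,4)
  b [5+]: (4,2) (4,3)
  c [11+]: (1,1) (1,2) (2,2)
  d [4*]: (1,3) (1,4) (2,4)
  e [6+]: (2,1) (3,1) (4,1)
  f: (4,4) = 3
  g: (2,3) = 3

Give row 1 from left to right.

4 3 2 1

Cage c needs sum 11; hence (1,1) = 4.
Cage c has sum 11, which forces (1,2) = 3.
Row 1 already has 4; hence (1,4) = 1.
Cage c needs sum 11; hence (2,2) = 4.
G is a freebie, so (2,3) = 3.
1 is placed in column 4; hence (2,4) = 2.
Column 4 now contains 2, so (3,4) = 4.
F is a freebie, which forces (4,4) = 3.
Row 1 already has 1, leaving (1,3) = 2.
Row 2 now contains 2, leaving (2,1) = 1.
The 3 cells of cage e must have sum 6, which forces (3,1) = 3.
2 is placed in column 3, which forces (3,3) = 1.
Cage e has sum 6, so (4,1) = 2.
The two cells of cage b must have sum 5; hence (4,2) = 1.
Cage b needs two cells with sum 5, so (4,3) = 4.
Row 3 already has 1, which forces (3,2) = 2.
Completed grid: 4 3 2 1 / 1 4 3 2 / 3 2 1 4 / 2 1 4 3.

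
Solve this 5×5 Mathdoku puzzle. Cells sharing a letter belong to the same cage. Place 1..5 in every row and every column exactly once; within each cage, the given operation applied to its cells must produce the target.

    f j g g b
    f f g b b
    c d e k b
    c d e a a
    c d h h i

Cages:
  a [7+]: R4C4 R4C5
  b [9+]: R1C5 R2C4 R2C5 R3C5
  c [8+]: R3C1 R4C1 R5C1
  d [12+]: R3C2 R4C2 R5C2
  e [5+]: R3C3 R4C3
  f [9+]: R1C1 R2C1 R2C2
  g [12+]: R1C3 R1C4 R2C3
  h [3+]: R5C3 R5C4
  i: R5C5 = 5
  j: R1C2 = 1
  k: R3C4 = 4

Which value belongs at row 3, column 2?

Cage j is a single given cell, so R1C2 = 1.
K is a freebie, leaving R3C4 = 4.
Cage i is a single given cell, which forces R5C5 = 5.
Row 4 needs a 1, and only R4C1 is open for it.
Row 5 needs a 3, and only R5C2 is open for it.
Column 2 now contains 3; hence R3C2 = 5.
The 3 cells of cage d must have sum 12, so R4C2 = 4.
Row 4 now contains 4, so R4C5 = 2.
Column 2 now contains 4; hence R2C2 = 2.
The 4 cells of cage b must have sum 9, so R2C4 = 1.
5 is placed in row 3, so R3C1 = 3.
Cage e needs two cells with sum 5; hence R3C3 = 2.
The 4 cells of cage b must have sum 9; hence R3C5 = 1.
Row 4 already has 2, leaving R4C3 = 3.
Cage a's pair has sum 7, so R4C4 = 5.
Cage c needs sum 8, which forces R5C1 = 4.
Column 3 now contains 2; hence R5C3 = 1.
Column 4 already has 1, so R5C4 = 2.
4 is placed in column 1, so R1C1 = 2.
Column 4 already has 5, which forces R1C4 = 3.
Row 1 now contains 3; hence R1C5 = 4.
4 is placed in column 1, leaving R2C1 = 5.
5 is placed in row 2, so R2C3 = 4.
Column 5 now contains 4, leaving R2C5 = 3.
Row 1 already has 4; hence R1C3 = 5.
Filled in: 2 1 5 3 4 / 5 2 4 1 3 / 3 5 2 4 1 / 1 4 3 5 2 / 4 3 1 2 5.

5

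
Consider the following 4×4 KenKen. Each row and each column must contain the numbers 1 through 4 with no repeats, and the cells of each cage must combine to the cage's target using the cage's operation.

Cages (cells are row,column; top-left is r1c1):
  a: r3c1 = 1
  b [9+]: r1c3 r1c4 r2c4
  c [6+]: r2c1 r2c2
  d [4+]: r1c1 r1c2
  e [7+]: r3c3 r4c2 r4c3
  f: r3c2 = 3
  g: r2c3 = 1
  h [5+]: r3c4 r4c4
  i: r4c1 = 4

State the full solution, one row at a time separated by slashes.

3 1 4 2 / 2 4 1 3 / 1 3 2 4 / 4 2 3 1

Cage g is given; hence r2c3 = 1.
Cage a is given, leaving r3c1 = 1.
F is a freebie, so r3c2 = 3.
I is a freebie; hence r4c1 = 4.
1 is placed in column 1; hence r1c1 = 3.
Column 2 already has 3, leaving r1c2 = 1.
Column 1 now contains 4; hence r2c1 = 2.
The two cells of cage c must have sum 6; hence r2c2 = 4.
Row 2 already has 4, so r2c4 = 3.
Column 2 already has 1, so r4c2 = 2.
2 is placed in row 4; hence r4c3 = 3.
Column 4 now contains 3, leaving r4c4 = 1.
Cage e needs sum 7, leaving r3c3 = 2.
Cage h needs two cells with sum 5, so r3c4 = 4.
Column 3 already has 2, which forces r1c3 = 4.
4 is placed in column 4; hence r1c4 = 2.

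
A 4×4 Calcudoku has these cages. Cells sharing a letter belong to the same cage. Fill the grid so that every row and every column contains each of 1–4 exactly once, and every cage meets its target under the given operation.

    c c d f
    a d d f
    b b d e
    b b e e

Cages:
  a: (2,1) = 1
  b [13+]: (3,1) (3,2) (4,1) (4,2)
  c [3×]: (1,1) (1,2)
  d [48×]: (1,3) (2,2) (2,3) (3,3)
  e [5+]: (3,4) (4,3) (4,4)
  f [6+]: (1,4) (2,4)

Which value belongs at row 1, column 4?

Cage a is given, leaving (2,1) = 1.
Column 1 already has 1; hence (1,1) = 3.
The two cells of cage c must have product 3, which forces (1,2) = 1.
The only place for 3 in row 2 is (2,3).
The only place for 3 in row 3 is (3,2).
Cage b has sum 13, which forces (3,1) = 4.
Cage b has sum 13, which forces (4,1) = 2.
3 is placed in column 2, leaving (4,2) = 4.
Row 4 now contains 2, so (4,3) = 1.
1 is placed in row 4, which forces (4,4) = 3.
Cage d needs product 48, so (1,3) = 4.
Row 1 already has 4, which forces (1,4) = 2.
Column 2 now contains 4, leaving (2,2) = 2.
2 is placed in column 4; hence (2,4) = 4.
1 is placed in column 3, which forces (3,3) = 2.
The 3 cells of cage e must have sum 5, so (3,4) = 1.
Filled in: 3 1 4 2 / 1 2 3 4 / 4 3 2 1 / 2 4 1 3.

2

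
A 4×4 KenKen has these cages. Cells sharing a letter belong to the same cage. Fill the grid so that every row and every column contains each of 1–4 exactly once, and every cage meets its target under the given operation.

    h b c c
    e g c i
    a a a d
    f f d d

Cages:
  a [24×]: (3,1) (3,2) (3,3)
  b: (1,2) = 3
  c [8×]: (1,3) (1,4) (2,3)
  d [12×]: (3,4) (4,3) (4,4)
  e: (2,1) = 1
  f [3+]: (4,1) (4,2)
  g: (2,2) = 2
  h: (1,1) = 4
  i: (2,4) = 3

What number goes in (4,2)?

H is a freebie; hence (1,1) = 4.
B is a freebie, leaving (1,2) = 3.
Cage e is given, which forces (2,1) = 1.
Cage g is a single given cell, so (2,2) = 2.
Row 2 now contains 2; hence (2,3) = 4.
Cage i is a single given cell; hence (2,4) = 3.
Column 2 now contains 2, so (3,2) = 4.
1 is placed in column 1, so (4,1) = 2.
Column 2 now contains 2, leaving (4,2) = 1.
Row 4 already has 1, so (4,3) = 3.
Row 4 already has 1; hence (4,4) = 4.
Column 1 already has 2, so (3,1) = 3.
Column 3 already has 3; hence (3,3) = 2.
Cage d needs product 12; hence (3,4) = 1.
Column 3 already has 2; hence (1,3) = 1.
Column 4 already has 1, which forces (1,4) = 2.
Completed grid: 4 3 1 2 / 1 2 4 3 / 3 4 2 1 / 2 1 3 4.

1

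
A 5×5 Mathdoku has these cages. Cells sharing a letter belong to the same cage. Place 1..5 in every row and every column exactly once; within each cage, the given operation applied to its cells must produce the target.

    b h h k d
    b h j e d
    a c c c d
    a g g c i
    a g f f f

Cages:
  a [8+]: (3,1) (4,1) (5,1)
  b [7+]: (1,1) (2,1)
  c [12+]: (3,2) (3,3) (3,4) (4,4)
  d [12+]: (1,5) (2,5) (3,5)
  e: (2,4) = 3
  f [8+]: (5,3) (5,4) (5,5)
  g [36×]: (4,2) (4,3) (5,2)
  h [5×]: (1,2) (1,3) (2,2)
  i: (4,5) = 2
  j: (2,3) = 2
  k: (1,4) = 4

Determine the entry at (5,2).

Cage h has product 5, so (1,2) = 5.
Cage h has product 5, leaving (1,3) = 1.
Cage k is given; hence (1,4) = 4.
4 is placed in row 1, which forces (1,5) = 3.
Cage h has product 5, leaving (2,2) = 1.
Cage j is a single given cell; hence (2,3) = 2.
Cage e is a single given cell, which forces (2,4) = 3.
Cage g needs product 36, so (4,2) = 4.
The 3 cells of cage g must have product 36, leaving (4,3) = 3.
Cage i is a single given cell, which forces (4,5) = 2.
Cage g has product 36; hence (5,2) = 3.
Row 1 already has 3, leaving (1,1) = 2.
The two cells of cage b must have sum 7, which forces (2,1) = 5.
Row 2 already has 5, so (2,5) = 4.
Column 2 now contains 3; hence (3,2) = 2.
Cage c needs sum 12, which forces (3,3) = 4.
4 is placed in column 5, leaving (3,5) = 5.
5 is placed in column 1, which forces (4,1) = 1.
Row 4 already has 1, so (4,4) = 5.
Column 1 already has 1, which forces (5,1) = 4.
Cage f has sum 8, which forces (5,3) = 5.
Cage f needs sum 8, so (5,4) = 2.
Cage f has sum 8, leaving (5,5) = 1.
Column 1 already has 1, which forces (3,1) = 3.
Row 3 already has 5, which forces (3,4) = 1.
The full grid is 2 5 1 4 3 / 5 1 2 3 4 / 3 2 4 1 5 / 1 4 3 5 2 / 4 3 5 2 1.

3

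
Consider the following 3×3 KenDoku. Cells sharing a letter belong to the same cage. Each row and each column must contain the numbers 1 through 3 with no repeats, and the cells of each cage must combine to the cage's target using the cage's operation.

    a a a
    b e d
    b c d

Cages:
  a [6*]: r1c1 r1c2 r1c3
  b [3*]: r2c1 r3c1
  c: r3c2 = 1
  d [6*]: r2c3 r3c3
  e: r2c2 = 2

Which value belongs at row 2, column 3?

3

E is a freebie; hence r2c2 = 2.
Row 2 now contains 2, so r2c3 = 3.
C is a freebie, so r3c2 = 1.
Column 3 already has 3; hence r3c3 = 2.
Cage a needs product 6, which forces r1c1 = 2.
1 is placed in column 2, leaving r1c2 = 3.
Column 3 now contains 2; hence r1c3 = 1.
3 is placed in row 2, leaving r2c1 = 1.
Row 3 now contains 1, leaving r3c1 = 3.
Completed grid: 2 3 1 / 1 2 3 / 3 1 2.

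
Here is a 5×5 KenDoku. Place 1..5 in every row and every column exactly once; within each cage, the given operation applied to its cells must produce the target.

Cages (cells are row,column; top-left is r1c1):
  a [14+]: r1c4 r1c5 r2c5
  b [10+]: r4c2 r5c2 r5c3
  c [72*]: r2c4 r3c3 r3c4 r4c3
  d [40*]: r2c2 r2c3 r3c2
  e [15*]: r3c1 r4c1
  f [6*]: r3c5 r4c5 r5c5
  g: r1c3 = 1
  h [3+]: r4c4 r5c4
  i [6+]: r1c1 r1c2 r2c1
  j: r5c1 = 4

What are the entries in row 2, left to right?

G is a freebie, which forces r1c3 = 1.
The 3 cells of cage a must have sum 14, leaving r1c4 = 5.
Cage a needs sum 14, so r1c5 = 4.
The 3 cells of cage a must have sum 14, which forces r2c5 = 5.
Cage j is given, which forces r5c1 = 4.
The 3 cells of cage i must have sum 6; hence r2c1 = 1.
The 3 cells of cage d must have product 40; hence r3c2 = 5.
Row 3 now contains 5; hence r3c1 = 3.
Cage e needs two cells with product 15, which forces r4c1 = 5.
Cage b has sum 10; hence r5c3 = 5.
3 is placed in column 1, so r1c1 = 2.
Cage i has sum 6, so r1c2 = 3.
Cage c needs product 72, which forces r2c4 = 3.
Cage c has product 72; hence r4c3 = 3.
Cage b needs sum 10, leaving r4c2 = 4.
Cage b needs sum 10; hence r5c2 = 1.
1 is placed in row 5, which forces r5c4 = 2.
Cage f has product 6; hence r5c5 = 3.
Column 2 now contains 4, leaving r2c2 = 2.
Cage d has product 40, leaving r2c3 = 4.
Cage c has product 72, leaving r3c3 = 2.
Column 4 already has 2; hence r3c4 = 4.
Row 3 now contains 2, leaving r3c5 = 1.
Column 4 already has 2, leaving r4c4 = 1.
Column 5 already has 1, which forces r4c5 = 2.
Completed grid: 2 3 1 5 4 / 1 2 4 3 5 / 3 5 2 4 1 / 5 4 3 1 2 / 4 1 5 2 3.

1 2 4 3 5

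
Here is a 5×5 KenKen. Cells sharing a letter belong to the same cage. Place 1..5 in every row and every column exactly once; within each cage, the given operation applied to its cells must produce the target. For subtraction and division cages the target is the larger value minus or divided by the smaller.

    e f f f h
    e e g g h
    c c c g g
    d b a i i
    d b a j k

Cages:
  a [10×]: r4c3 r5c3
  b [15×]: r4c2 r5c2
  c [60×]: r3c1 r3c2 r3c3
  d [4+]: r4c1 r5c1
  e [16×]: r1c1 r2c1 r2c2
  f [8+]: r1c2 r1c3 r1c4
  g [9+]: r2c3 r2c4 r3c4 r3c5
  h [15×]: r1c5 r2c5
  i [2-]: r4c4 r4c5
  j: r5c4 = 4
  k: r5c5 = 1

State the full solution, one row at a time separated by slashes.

2 1 4 3 5 / 4 2 1 5 3 / 5 4 3 1 2 / 1 3 5 2 4 / 3 5 2 4 1

J is a freebie, which forces r5c4 = 4.
Cage k is given; hence r5c5 = 1.
The two cells of cage d must have sum 4, so r4c1 = 1.
1 is placed in row 5, so r5c1 = 3.
3 is placed in row 5; hence r5c2 = 5.
Row 5 now contains 5; hence r5c3 = 2.
The 3 cells of cage e must have product 16; hence r1c1 = 2.
Column 1 already has 1; hence r2c1 = 4.
Cage e needs product 16, which forces r2c2 = 2.
Column 1 now contains 4, leaving r3c1 = 5.
5 is placed in column 2, so r4c2 = 3.
2 is placed in column 3; hence r4c3 = 5.
5 is placed in row 4, which forces r4c4 = 2.
5 is placed in row 4, leaving r4c5 = 4.
3 is placed in column 2, which forces r3c2 = 4.
The 3 cells of cage c must have product 60; hence r3c3 = 3.
Row 3 already has 3, leaving r3c4 = 1.
The 4 cells of cage g must have sum 9, so r3c5 = 2.
Column 2 now contains 4, so r1c2 = 1.
Cage f has sum 8, leaving r1c3 = 4.
1 is placed in column 4, so r1c4 = 3.
Row 1 now contains 3, leaving r1c5 = 5.
Column 3 already has 3, leaving r2c3 = 1.
1 is placed in column 4; hence r2c4 = 5.
5 is placed in column 5, which forces r2c5 = 3.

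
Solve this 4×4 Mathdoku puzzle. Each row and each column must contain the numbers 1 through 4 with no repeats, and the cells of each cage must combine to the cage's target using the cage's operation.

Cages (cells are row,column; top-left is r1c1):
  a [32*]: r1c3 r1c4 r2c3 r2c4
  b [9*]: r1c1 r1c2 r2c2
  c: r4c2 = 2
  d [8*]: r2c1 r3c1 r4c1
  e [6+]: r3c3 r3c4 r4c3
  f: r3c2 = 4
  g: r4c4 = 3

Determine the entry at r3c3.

Cage b has product 9, which forces r1c1 = 3.
Cage b needs product 9, which forces r1c2 = 1.
The 3 cells of cage b must have product 9, leaving r2c2 = 3.
Cage f is given, which forces r3c2 = 4.
Cage c is given, so r4c2 = 2.
Cage g is a single given cell; hence r4c4 = 3.
The 3 cells of cage e must have sum 6, so r3c3 = 3.
Cage e has sum 6, which forces r3c4 = 2.
Row 4 already has 3, leaving r4c3 = 1.
The 4 cells of cage a must have product 32, leaving r1c3 = 2.
Column 4 already has 2, leaving r1c4 = 4.
The 3 cells of cage d must have product 8; hence r2c1 = 2.
Column 3 already has 1; hence r2c3 = 4.
Cage a needs product 32, so r2c4 = 1.
Row 3 now contains 2, so r3c1 = 1.
1 is placed in row 4, which forces r4c1 = 4.
Filled in: 3 1 2 4 / 2 3 4 1 / 1 4 3 2 / 4 2 1 3.

3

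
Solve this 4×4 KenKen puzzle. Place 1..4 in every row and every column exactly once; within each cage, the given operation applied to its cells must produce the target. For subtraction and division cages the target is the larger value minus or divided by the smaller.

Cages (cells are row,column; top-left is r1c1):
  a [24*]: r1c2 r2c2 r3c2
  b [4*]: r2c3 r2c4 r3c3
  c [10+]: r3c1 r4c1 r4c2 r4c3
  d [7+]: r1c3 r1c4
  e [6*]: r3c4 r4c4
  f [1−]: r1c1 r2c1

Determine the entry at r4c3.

2

The only place for 1 in row 1 is r1c1.
Cage f's pair has difference 1; hence r2c1 = 2.
Row 2 already has 2; hence r2c4 = 1.
1 is placed in row 2, which forces r2c3 = 4.
Cage b needs product 4, leaving r3c3 = 1.
Column 3 now contains 1, so r4c3 = 2.
Row 4 now contains 2, leaving r4c4 = 3.
4 is placed in column 3, which forces r1c3 = 3.
Column 4 now contains 3, leaving r1c4 = 4.
Row 2 already has 4; hence r2c2 = 3.
Cage c needs sum 10; hence r3c1 = 3.
Column 4 now contains 3; hence r3c4 = 2.
3 is placed in row 4, which forces r4c1 = 4.
Row 4 now contains 2, leaving r4c2 = 1.
4 is placed in row 1, leaving r1c2 = 2.
2 is placed in row 3, leaving r3c2 = 4.
Filled in: 1 2 3 4 / 2 3 4 1 / 3 4 1 2 / 4 1 2 3.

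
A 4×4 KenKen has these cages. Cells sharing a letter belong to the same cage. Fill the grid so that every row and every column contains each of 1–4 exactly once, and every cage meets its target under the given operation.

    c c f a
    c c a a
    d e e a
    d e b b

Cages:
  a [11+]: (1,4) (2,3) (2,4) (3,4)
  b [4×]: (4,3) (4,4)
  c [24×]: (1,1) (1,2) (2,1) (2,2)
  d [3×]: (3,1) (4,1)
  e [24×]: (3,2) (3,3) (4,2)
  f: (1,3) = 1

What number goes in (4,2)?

Cage f is a single given cell, so (1,3) = 1.
1 is placed in column 3, leaving (4,3) = 4.
Row 4 now contains 4, so (4,4) = 1.
Cage a has sum 11; hence (2,3) = 2.
Cage d needs two cells with product 3; hence (3,1) = 1.
Cage e needs product 24; hence (3,2) = 4.
Column 3 already has 2, leaving (3,3) = 3.
Row 3 already has 3, leaving (3,4) = 2.
Row 4 already has 1; hence (4,1) = 3.
Row 4 now contains 3, leaving (4,2) = 2.
The 4 cells of cage c must have product 24, so (1,1) = 2.
2 is placed in column 2, which forces (1,2) = 3.
3 is placed in row 1, which forces (1,4) = 4.
3 is placed in column 1, which forces (2,1) = 4.
The 4 cells of cage c must have product 24, which forces (2,2) = 1.
Column 4 now contains 4, leaving (2,4) = 3.
Completed grid: 2 3 1 4 / 4 1 2 3 / 1 4 3 2 / 3 2 4 1.

2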